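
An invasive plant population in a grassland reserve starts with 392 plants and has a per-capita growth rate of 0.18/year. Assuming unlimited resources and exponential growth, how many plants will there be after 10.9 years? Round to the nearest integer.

N(t) = N₀·e^(rt) = 392 × e^(0.18×10.9) = 392 × e^1.962.
e^1.962 ≈ 7.1135, so N ≈ 392 × 7.1135 = 2788.51.

2789 plants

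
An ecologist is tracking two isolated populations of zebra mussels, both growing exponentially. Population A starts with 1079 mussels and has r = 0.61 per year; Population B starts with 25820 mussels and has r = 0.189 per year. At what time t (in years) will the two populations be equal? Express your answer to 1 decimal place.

7.5 years

Set 1079·e^(0.61t) = 25820·e^(0.189t).
e^((0.61 − 0.189)t) = 25820/1079 → e^(0.421·t) = 23.93.
0.421·t = ln(23.93) = 3.1751, so t = 3.1751/0.421 = 7.5418.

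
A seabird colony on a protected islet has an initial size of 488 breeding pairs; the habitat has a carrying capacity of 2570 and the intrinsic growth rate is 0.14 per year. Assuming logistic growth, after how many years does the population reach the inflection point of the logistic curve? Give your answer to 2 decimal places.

Logistic growth is fastest at N = K/2 = 1285.
A = (K − N₀)/N₀ = 4.2664. Set K/(1 + A·e^(−rt)) = K/2 → A·e^(−rt) = 1.
e^(−0.14t) = 1/4.2664 = 0.23439, so t = ln(4.2664)/0.14 = 1.4508/0.14 = 10.363.

10.36 years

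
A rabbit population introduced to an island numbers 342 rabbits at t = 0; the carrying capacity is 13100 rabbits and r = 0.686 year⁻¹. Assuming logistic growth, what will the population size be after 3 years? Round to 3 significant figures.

2270 rabbits

A = (K − N₀)/N₀ = (13100 − 342)/342 = 37.304.
N(t) = K/(1 + A·e^(−rt)) = 13100/(1 + 37.304×e^(−0.686×3)).
e^(−2.058) = 0.12771; denominator = 1 + 37.304×0.12771 = 5.7641.
N = 13100/5.7641 = 2272.7.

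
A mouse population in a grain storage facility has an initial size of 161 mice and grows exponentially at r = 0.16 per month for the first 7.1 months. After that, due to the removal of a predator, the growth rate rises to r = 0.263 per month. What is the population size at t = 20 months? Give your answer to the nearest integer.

Phase 1: N(7.1) = 161·e^(0.16×7.1) = 161·e^1.136 = 501.4.
Phase 2 runs for 20 − 7.1 = 12.9 months at r = 0.263.
N(20) = 501.4·e^(0.263×12.9) = 501.4·e^3.393 = 14914.7.

14915 mice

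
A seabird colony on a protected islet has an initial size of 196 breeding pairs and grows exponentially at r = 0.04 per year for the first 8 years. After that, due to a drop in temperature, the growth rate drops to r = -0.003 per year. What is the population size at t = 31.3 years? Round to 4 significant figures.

251.7 breeding pairs

Phase 1: N(8) = 196·e^(0.04×8) = 196·e^0.32 = 269.917.
Phase 2 runs for 31.3 − 8 = 23.3 years at r = -0.003.
N(31.3) = 269.917·e^(-0.003×23.3) = 269.917·e^-0.0699 = 251.694.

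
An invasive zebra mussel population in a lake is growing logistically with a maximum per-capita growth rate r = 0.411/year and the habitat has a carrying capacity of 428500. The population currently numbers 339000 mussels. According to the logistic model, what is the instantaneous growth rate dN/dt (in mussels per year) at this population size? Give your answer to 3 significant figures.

29100 mussels per year

dN/dt = rN(1 − N/K) = 0.411 × 339000 × (1 − 339000/428500).
1 − 339000/428500 = 0.20887; dN/dt = 0.411 × 339000 × 0.20887 = 29101.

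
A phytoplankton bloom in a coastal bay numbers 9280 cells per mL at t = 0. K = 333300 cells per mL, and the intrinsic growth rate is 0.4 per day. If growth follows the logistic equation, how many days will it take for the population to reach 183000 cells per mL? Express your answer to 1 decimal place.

A = (K − N₀)/N₀ = (333300 − 9280)/9280 = 34.916.
Solve 333300/(1 + 34.916·e^(−0.4t)) = 183000: 1 + 34.916·e^(−0.4t) = 1.8213, so e^(−0.4t) = 0.0235225.
−0.4·t = ln(0.0235225) = -3.7498, so t = 3.7498/0.4 = 9.3745.

9.4 days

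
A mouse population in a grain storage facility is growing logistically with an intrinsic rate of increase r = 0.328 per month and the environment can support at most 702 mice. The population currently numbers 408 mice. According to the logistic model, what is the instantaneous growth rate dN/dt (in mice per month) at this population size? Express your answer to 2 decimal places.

dN/dt = rN(1 − N/K) = 0.328 × 408 × (1 − 408/702).
1 − 408/702 = 0.4188; dN/dt = 0.328 × 408 × 0.4188 = 56.046.

56.05 mice per month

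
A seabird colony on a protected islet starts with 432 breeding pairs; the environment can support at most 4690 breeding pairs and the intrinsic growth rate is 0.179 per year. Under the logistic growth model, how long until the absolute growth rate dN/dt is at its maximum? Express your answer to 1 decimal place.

Logistic growth is fastest at N = K/2 = 2345.
A = (K − N₀)/N₀ = 9.8565. Set K/(1 + A·e^(−rt)) = K/2 → A·e^(−rt) = 1.
e^(−0.179t) = 1/9.8565 = 0.101456, so t = ln(9.8565)/0.179 = 2.2881/0.179 = 12.783.

12.8 years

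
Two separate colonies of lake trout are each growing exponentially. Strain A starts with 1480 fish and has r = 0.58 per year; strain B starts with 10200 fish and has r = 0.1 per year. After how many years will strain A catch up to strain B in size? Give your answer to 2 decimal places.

Set 1480·e^(0.58t) = 10200·e^(0.1t).
e^((0.58 − 0.1)t) = 10200/1480 → e^(0.48·t) = 6.8919.
0.48·t = ln(6.8919) = 1.9303, so t = 1.9303/0.48 = 4.0216.

4.02 years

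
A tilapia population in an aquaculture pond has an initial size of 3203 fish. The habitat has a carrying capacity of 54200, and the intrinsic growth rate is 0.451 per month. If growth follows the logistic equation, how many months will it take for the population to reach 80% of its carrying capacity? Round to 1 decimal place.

A = (K − N₀)/N₀ = (54200 − 3203)/3203 = 15.922.
Solve 54200/(1 + 15.922·e^(−0.451t)) = 43360: 1 + 15.922·e^(−0.451t) = 1.25, so e^(−0.451t) = 0.0157019.
−0.451·t = ln(0.0157019) = -4.154, so t = 4.154/0.451 = 9.2106.

9.2 months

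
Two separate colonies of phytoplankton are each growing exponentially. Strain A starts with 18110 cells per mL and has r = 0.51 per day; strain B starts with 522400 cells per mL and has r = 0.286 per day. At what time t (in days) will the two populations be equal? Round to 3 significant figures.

15.0 days

Set 18110·e^(0.51t) = 522400·e^(0.286t).
e^((0.51 − 0.286)t) = 522400/18110 → e^(0.224·t) = 28.846.
0.224·t = ln(28.846) = 3.362, so t = 3.362/0.224 = 15.009.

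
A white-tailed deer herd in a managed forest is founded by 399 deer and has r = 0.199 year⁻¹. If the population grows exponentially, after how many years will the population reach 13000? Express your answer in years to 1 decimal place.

Set N₀·e^(rt) = 13000: e^(0.199·t) = 13000/399 = 32.581.
0.199·t = ln(32.581) = 3.4837, so t = 3.4837/0.199 = 17.506.

17.5 years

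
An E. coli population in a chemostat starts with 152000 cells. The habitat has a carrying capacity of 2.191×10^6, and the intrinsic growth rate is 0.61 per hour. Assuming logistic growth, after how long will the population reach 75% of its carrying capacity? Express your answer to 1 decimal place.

A = (K − N₀)/N₀ = (2.191×10^6 − 152000)/152000 = 13.414.
Solve 2.191×10^6/(1 + 13.414·e^(−0.61t)) = 1.64325×10^6: 1 + 13.414·e^(−0.61t) = 1.3333, so e^(−0.61t) = 0.0248488.
−0.61·t = ln(0.0248488) = -3.6949, so t = 3.6949/0.61 = 6.0573.

6.1 hours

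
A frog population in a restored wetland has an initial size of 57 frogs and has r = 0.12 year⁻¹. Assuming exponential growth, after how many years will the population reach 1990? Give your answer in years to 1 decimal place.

29.6 years

Set N₀·e^(rt) = 1990: e^(0.12·t) = 1990/57 = 34.912.
0.12·t = ln(34.912) = 3.5528, so t = 3.5528/0.12 = 29.607.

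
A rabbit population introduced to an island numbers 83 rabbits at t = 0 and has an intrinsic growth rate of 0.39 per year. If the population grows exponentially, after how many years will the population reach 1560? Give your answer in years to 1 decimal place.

7.5 years

Set N₀·e^(rt) = 1560: e^(0.39·t) = 1560/83 = 18.795.
0.39·t = ln(18.795) = 2.9336, so t = 2.9336/0.39 = 7.5221.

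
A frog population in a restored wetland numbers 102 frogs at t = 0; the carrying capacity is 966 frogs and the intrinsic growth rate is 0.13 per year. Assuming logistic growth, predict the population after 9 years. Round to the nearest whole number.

266 frogs

A = (K − N₀)/N₀ = (966 − 102)/102 = 8.4706.
N(t) = K/(1 + A·e^(−rt)) = 966/(1 + 8.4706×e^(−0.13×9)).
e^(−1.17) = 0.31037; denominator = 1 + 8.4706×0.31037 = 3.629.
N = 966/3.629 = 266.19.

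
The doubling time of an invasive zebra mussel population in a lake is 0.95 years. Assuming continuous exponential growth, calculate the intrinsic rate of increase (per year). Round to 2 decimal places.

r = ln(2)/t_d = 0.6931/0.95 = 0.72963.

0.73 per year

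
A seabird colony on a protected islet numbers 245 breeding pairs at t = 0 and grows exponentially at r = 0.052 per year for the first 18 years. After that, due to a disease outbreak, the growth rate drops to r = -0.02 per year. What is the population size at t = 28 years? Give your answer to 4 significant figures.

511.5 breeding pairs

Phase 1: N(18) = 245·e^(0.052×18) = 245·e^0.936 = 624.692.
Phase 2 runs for 28 − 18 = 10 years at r = -0.02.
N(28) = 624.692·e^(-0.02×10) = 624.692·e^-0.2 = 511.454.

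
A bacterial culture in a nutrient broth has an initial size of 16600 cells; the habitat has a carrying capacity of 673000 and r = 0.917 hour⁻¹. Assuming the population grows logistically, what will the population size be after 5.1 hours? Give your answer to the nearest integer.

491914 cells

A = (K − N₀)/N₀ = (673000 − 16600)/16600 = 39.542.
N(t) = K/(1 + A·e^(−rt)) = 673000/(1 + 39.542×e^(−0.917×5.1)).
e^(−4.677) = 0.0093097; denominator = 1 + 39.542×0.0093097 = 1.3681.
N = 673000/1.3681 = 491914.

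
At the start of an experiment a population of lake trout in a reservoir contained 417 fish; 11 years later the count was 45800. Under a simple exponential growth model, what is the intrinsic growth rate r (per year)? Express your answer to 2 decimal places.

From N(t) = N₀·e^(rt): e^(r·11) = 45800/417 = 109.83.
r·11 = ln(109.83) = 4.699, so r = 4.699/11 = 0.42718.

0.43 per year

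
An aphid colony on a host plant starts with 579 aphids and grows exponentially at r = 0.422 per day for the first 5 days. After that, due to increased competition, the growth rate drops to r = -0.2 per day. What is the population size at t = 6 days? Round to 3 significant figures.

3910 aphids

Phase 1: N(5) = 579·e^(0.422×5) = 579·e^2.11 = 4775.73.
Phase 2 runs for 6 − 5 = 1 days at r = -0.2.
N(6) = 4775.73·e^(-0.2×1) = 4775.73·e^-0.2 = 3910.04.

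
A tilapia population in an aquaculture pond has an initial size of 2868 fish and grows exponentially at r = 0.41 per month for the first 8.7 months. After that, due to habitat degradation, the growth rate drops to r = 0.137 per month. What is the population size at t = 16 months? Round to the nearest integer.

Phase 1: N(8.7) = 2868·e^(0.41×8.7) = 2868·e^3.567 = 101556.
Phase 2 runs for 16 − 8.7 = 7.3 months at r = 0.137.
N(16) = 101556·e^(0.137×7.3) = 101556·e^1 = 276087.

276087 fish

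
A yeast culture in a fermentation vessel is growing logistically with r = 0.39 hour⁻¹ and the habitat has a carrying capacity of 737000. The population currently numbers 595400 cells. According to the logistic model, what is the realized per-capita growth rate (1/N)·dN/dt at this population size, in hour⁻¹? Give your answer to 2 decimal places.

0.07 per hour

(1/N)·dN/dt = r(1 − N/K) = 0.39 × (1 − 595400/737000).
= 0.39 × 0.19213 = 0.074931.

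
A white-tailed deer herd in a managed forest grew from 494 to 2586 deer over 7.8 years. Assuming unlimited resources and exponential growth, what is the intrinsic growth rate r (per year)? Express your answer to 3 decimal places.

0.212 per year

From N(t) = N₀·e^(rt): e^(r·7.8) = 2586/494 = 5.2348.
r·7.8 = ln(5.2348) = 1.6553, so r = 1.6553/7.8 = 0.21222.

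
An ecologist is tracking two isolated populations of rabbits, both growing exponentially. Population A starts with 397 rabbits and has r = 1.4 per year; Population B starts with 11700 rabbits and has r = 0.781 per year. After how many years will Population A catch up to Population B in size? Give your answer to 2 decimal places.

Set 397·e^(1.4t) = 11700·e^(0.781t).
e^((1.4 − 0.781)t) = 11700/397 → e^(0.619·t) = 29.471.
0.619·t = ln(29.471) = 3.3834, so t = 3.3834/0.619 = 5.4659.

5.47 years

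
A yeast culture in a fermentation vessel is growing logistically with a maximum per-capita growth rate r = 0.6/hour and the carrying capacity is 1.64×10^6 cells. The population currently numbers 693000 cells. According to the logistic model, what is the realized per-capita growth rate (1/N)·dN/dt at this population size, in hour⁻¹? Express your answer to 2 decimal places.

0.35 per hour

(1/N)·dN/dt = r(1 − N/K) = 0.6 × (1 − 693000/1.64×10^6).
= 0.6 × 0.57744 = 0.34646.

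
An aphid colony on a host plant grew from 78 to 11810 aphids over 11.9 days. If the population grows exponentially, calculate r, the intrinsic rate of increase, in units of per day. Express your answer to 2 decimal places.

From N(t) = N₀·e^(rt): e^(r·11.9) = 11810/78 = 151.41.
r·11.9 = ln(151.41) = 5.02, so r = 5.02/11.9 = 0.42185.

0.42 per day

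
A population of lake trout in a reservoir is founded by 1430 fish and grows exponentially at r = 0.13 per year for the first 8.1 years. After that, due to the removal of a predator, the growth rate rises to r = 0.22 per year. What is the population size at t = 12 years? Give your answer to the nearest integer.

Phase 1: N(8.1) = 1430·e^(0.13×8.1) = 1430·e^1.053 = 4098.72.
Phase 2 runs for 12 − 8.1 = 3.9 years at r = 0.22.
N(12) = 4098.72·e^(0.22×3.9) = 4098.72·e^0.858 = 9666.58.

9667 fish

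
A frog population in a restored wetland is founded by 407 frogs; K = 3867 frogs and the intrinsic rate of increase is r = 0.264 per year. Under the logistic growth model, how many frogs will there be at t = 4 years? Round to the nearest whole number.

A = (K − N₀)/N₀ = (3867 − 407)/407 = 8.5012.
N(t) = K/(1 + A·e^(−rt)) = 3867/(1 + 8.5012×e^(−0.264×4)).
e^(−1.056) = 0.34784; denominator = 1 + 8.5012×0.34784 = 3.9571.
N = 3867/3.9571 = 977.23.

977 frogs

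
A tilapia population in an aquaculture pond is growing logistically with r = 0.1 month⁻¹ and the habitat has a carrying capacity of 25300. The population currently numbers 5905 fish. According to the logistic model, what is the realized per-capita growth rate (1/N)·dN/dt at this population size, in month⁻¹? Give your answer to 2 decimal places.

0.08 per month

(1/N)·dN/dt = r(1 − N/K) = 0.1 × (1 − 5905/25300).
= 0.1 × 0.7666 = 0.07666.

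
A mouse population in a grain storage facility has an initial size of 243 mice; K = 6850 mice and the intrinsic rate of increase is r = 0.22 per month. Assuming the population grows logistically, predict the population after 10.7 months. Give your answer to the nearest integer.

A = (K − N₀)/N₀ = (6850 − 243)/243 = 27.189.
N(t) = K/(1 + A·e^(−rt)) = 6850/(1 + 27.189×e^(−0.22×10.7)).
e^(−2.354) = 0.094988; denominator = 1 + 27.189×0.094988 = 3.5827.
N = 6850/3.5827 = 1911.98.

1912 mice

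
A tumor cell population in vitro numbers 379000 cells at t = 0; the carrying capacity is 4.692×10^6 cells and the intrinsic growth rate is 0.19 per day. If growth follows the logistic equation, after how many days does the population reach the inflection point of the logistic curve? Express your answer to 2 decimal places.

Logistic growth is fastest at N = K/2 = 2.346×10^6.
A = (K − N₀)/N₀ = 11.38. Set K/(1 + A·e^(−rt)) = K/2 → A·e^(−rt) = 1.
e^(−0.19t) = 1/11.38 = 0.0878739, so t = ln(11.38)/0.19 = 2.4319/0.19 = 12.799.

12.80 days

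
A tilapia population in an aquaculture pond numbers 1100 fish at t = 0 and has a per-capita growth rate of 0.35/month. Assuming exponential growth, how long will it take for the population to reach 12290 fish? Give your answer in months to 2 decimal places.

6.90 months

Set N₀·e^(rt) = 12290: e^(0.35·t) = 12290/1100 = 11.173.
0.35·t = ln(11.173) = 2.4135, so t = 2.4135/0.35 = 6.8956.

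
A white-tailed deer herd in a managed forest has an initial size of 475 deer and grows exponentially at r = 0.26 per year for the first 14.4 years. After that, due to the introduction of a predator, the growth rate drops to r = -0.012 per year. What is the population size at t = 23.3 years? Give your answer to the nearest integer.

Phase 1: N(14.4) = 475·e^(0.26×14.4) = 475·e^3.744 = 20076.7.
Phase 2 runs for 23.3 − 14.4 = 8.9 years at r = -0.012.
N(23.3) = 20076.7·e^(-0.012×8.9) = 20076.7·e^-0.1068 = 18043.

18043 deer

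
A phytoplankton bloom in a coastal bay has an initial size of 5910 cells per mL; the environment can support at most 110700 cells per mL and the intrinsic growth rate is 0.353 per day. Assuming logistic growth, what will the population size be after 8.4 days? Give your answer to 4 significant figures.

A = (K − N₀)/N₀ = (110700 − 5910)/5910 = 17.731.
N(t) = K/(1 + A·e^(−rt)) = 110700/(1 + 17.731×e^(−0.353×8.4)).
e^(−2.965) = 0.05155; denominator = 1 + 17.731×0.05155 = 1.914.
N = 110700/1.914 = 57836.

57840 cells per mL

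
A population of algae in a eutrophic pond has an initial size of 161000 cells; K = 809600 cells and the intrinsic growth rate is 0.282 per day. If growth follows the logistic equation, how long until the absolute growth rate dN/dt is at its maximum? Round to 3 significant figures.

Logistic growth is fastest at N = K/2 = 404800.
A = (K − N₀)/N₀ = 4.0286. Set K/(1 + A·e^(−rt)) = K/2 → A·e^(−rt) = 1.
e^(−0.282t) = 1/4.0286 = 0.248227, so t = ln(4.0286)/0.282 = 1.3934/0.282 = 4.9412.

4.94 days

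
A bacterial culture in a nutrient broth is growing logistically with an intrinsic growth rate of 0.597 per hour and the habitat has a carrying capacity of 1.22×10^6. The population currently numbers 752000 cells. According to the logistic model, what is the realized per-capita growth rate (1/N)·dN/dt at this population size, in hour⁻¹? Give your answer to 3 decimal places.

0.229 per hour

(1/N)·dN/dt = r(1 − N/K) = 0.597 × (1 − 752000/1.22×10^6).
= 0.597 × 0.38361 = 0.22901.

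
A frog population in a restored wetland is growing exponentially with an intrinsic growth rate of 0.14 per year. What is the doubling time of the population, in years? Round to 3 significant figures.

4.95 years

Doubling time t_d = ln(2)/r = 0.6931/0.14 = 4.9511.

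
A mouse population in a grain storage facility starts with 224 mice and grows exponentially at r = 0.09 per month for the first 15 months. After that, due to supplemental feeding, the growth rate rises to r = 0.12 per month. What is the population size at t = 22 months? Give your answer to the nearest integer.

2001 mice

Phase 1: N(15) = 224·e^(0.09×15) = 224·e^1.35 = 864.063.
Phase 2 runs for 22 − 15 = 7 months at r = 0.12.
N(22) = 864.063·e^(0.12×7) = 864.063·e^0.84 = 2001.49.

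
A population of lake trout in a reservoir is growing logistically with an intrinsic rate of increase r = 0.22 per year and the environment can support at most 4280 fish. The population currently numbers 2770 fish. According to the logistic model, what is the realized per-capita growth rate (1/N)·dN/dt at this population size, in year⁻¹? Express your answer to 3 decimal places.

0.078 per year

(1/N)·dN/dt = r(1 − N/K) = 0.22 × (1 − 2770/4280).
= 0.22 × 0.3528 = 0.077617.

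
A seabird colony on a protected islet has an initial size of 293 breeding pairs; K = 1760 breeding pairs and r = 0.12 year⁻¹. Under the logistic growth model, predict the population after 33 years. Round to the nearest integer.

A = (K − N₀)/N₀ = (1760 − 293)/293 = 5.0068.
N(t) = K/(1 + A·e^(−rt)) = 1760/(1 + 5.0068×e^(−0.12×33)).
e^(−3.96) = 0.019063; denominator = 1 + 5.0068×0.019063 = 1.0954.
N = 1760/1.0954 = 1606.65.

1607 breeding pairs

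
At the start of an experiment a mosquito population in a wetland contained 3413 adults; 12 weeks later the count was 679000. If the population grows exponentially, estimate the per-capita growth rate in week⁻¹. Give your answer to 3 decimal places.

0.441 per week

From N(t) = N₀·e^(rt): e^(r·12) = 679000/3413 = 198.95.
r·12 = ln(198.95) = 5.293, so r = 5.293/12 = 0.44109.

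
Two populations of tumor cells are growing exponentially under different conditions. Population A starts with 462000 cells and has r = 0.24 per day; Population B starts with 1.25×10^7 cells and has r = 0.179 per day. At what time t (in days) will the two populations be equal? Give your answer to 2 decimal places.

Set 462000·e^(0.24t) = 1.25×10^7·e^(0.179t).
e^((0.24 − 0.179)t) = 1.25×10^7/462000 → e^(0.061·t) = 27.056.
0.061·t = ln(27.056) = 3.2979, so t = 3.2979/0.061 = 54.064.

54.06 days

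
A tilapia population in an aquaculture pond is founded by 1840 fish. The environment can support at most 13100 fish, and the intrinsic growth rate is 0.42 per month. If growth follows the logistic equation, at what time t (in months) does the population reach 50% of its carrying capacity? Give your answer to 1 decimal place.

A = (K − N₀)/N₀ = (13100 − 1840)/1840 = 6.1196.
Solve 13100/(1 + 6.1196·e^(−0.42t)) = 6550: 1 + 6.1196·e^(−0.42t) = 2, so e^(−0.42t) = 0.16341.
−0.42·t = ln(0.16341) = -1.8115, so t = 1.8115/0.42 = 4.3131.

4.3 months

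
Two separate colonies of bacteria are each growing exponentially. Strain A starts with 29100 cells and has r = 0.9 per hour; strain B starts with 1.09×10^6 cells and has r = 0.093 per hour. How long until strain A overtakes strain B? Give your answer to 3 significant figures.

4.49 hours

Set 29100·e^(0.9t) = 1.09×10^6·e^(0.093t).
e^((0.9 − 0.093)t) = 1.09×10^6/29100 → e^(0.807·t) = 37.457.
0.807·t = ln(37.457) = 3.6232, so t = 3.6232/0.807 = 4.4897.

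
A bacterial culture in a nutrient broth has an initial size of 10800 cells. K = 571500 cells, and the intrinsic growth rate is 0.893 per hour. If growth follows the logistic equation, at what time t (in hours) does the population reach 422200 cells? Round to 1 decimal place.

5.6 hours

A = (K − N₀)/N₀ = (571500 − 10800)/10800 = 51.917.
Solve 571500/(1 + 51.917·e^(−0.893t)) = 422200: 1 + 51.917·e^(−0.893t) = 1.3536, so e^(−0.893t) = 0.00681137.
−0.893·t = ln(0.00681137) = -4.9892, so t = 4.9892/0.893 = 5.587.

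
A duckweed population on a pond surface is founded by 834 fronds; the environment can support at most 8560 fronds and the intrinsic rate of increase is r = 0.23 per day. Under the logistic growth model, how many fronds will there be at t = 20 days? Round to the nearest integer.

7831 fronds

A = (K − N₀)/N₀ = (8560 − 834)/834 = 9.2638.
N(t) = K/(1 + A·e^(−rt)) = 8560/(1 + 9.2638×e^(−0.23×20)).
e^(−4.6) = 0.010052; denominator = 1 + 9.2638×0.010052 = 1.0931.
N = 8560/1.0931 = 7830.81.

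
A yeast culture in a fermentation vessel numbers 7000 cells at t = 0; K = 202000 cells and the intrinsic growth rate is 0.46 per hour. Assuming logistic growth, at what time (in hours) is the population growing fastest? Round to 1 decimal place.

Logistic growth is fastest at N = K/2 = 101000.
A = (K − N₀)/N₀ = 27.857. Set K/(1 + A·e^(−rt)) = K/2 → A·e^(−rt) = 1.
e^(−0.46t) = 1/27.857 = 0.0358974, so t = ln(27.857)/0.46 = 3.3271/0.46 = 7.2328.

7.2 hours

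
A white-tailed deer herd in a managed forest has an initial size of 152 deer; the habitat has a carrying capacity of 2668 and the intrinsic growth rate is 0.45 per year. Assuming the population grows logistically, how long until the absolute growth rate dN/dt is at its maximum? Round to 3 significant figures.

Logistic growth is fastest at N = K/2 = 1334.
A = (K − N₀)/N₀ = 16.553. Set K/(1 + A·e^(−rt)) = K/2 → A·e^(−rt) = 1.
e^(−0.45t) = 1/16.553 = 0.0604134, so t = ln(16.553)/0.45 = 2.8065/0.45 = 6.2368.

6.24 years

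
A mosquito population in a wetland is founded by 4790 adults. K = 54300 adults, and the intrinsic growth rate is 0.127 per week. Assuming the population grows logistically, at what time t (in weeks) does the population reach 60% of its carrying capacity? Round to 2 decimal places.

A = (K − N₀)/N₀ = (54300 − 4790)/4790 = 10.336.
Solve 54300/(1 + 10.336·e^(−0.127t)) = 32580: 1 + 10.336·e^(−0.127t) = 1.6667, so e^(−0.127t) = 0.0644988.
−0.127·t = ln(0.0644988) = -2.7411, so t = 2.7411/0.127 = 21.584.

21.58 weeks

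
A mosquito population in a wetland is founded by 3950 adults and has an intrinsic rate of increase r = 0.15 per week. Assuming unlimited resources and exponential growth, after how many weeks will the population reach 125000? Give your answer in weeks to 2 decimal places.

23.03 weeks

Set N₀·e^(rt) = 125000: e^(0.15·t) = 125000/3950 = 31.646.
0.15·t = ln(31.646) = 3.4546, so t = 3.4546/0.15 = 23.031.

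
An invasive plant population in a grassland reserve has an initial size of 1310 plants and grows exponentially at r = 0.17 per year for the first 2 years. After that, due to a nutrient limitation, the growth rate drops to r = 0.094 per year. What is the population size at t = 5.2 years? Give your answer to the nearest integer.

Phase 1: N(2) = 1310·e^(0.17×2) = 1310·e^0.34 = 1840.48.
Phase 2 runs for 5.2 − 2 = 3.2 years at r = 0.094.
N(5.2) = 1840.48·e^(0.094×3.2) = 1840.48·e^0.3008 = 2486.38.

2486 plants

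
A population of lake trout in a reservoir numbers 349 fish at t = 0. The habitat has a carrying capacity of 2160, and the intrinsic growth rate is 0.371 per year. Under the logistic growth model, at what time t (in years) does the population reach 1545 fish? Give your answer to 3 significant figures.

A = (K − N₀)/N₀ = (2160 − 349)/349 = 5.1891.
Solve 2160/(1 + 5.1891·e^(−0.371t)) = 1545: 1 + 5.1891·e^(−0.371t) = 1.3981, so e^(−0.371t) = 0.0767103.
−0.371·t = ln(0.0767103) = -2.5677, so t = 2.5677/0.371 = 6.9211.

6.92 years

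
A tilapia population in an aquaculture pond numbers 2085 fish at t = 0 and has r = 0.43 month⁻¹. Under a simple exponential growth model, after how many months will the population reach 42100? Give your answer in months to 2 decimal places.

Set N₀·e^(rt) = 42100: e^(0.43·t) = 42100/2085 = 20.192.
0.43·t = ln(20.192) = 3.0053, so t = 3.0053/0.43 = 6.989.

6.99 months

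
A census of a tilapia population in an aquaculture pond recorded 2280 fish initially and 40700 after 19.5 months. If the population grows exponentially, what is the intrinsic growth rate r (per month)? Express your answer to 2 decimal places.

From N(t) = N₀·e^(rt): e^(r·19.5) = 40700/2280 = 17.851.
r·19.5 = ln(17.851) = 2.8821, so r = 2.8821/19.5 = 0.1478.

0.15 per month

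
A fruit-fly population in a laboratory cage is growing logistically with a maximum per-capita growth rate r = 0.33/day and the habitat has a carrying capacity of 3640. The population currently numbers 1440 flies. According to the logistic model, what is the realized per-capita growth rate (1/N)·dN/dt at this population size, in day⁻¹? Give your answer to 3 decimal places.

0.199 per day

(1/N)·dN/dt = r(1 − N/K) = 0.33 × (1 − 1440/3640).
= 0.33 × 0.6044 = 0.19945.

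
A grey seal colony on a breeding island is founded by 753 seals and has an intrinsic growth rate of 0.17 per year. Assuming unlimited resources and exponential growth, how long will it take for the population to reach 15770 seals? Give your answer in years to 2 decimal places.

17.89 years

Set N₀·e^(rt) = 15770: e^(0.17·t) = 15770/753 = 20.943.
0.17·t = ln(20.943) = 3.0418, so t = 3.0418/0.17 = 17.893.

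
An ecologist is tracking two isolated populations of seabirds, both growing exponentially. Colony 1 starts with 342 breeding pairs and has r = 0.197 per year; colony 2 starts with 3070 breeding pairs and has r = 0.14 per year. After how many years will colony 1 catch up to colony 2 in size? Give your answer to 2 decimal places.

38.50 years

Set 342·e^(0.197t) = 3070·e^(0.14t).
e^((0.197 − 0.14)t) = 3070/342 → e^(0.057·t) = 8.9766.
0.057·t = ln(8.9766) = 2.1946, so t = 2.1946/0.057 = 38.502.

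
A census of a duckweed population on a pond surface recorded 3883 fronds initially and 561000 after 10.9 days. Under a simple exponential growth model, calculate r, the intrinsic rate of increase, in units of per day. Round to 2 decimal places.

0.46 per day

From N(t) = N₀·e^(rt): e^(r·10.9) = 561000/3883 = 144.48.
r·10.9 = ln(144.48) = 4.9731, so r = 4.9731/10.9 = 0.45625.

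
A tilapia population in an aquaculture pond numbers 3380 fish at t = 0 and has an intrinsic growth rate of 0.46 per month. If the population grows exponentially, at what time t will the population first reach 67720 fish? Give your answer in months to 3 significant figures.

Set N₀·e^(rt) = 67720: e^(0.46·t) = 67720/3380 = 20.036.
0.46·t = ln(20.036) = 2.9975, so t = 2.9975/0.46 = 6.5163.

6.52 months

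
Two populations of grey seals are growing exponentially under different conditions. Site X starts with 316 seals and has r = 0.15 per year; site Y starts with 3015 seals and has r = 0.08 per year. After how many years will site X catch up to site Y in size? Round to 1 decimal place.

Set 316·e^(0.15t) = 3015·e^(0.08t).
e^((0.15 − 0.08)t) = 3015/316 → e^(0.07·t) = 9.5411.
0.07·t = ln(9.5411) = 2.2556, so t = 2.2556/0.07 = 32.223.

32.2 years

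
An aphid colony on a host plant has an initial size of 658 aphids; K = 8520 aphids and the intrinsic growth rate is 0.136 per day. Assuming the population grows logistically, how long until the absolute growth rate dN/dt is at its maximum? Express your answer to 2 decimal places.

Logistic growth is fastest at N = K/2 = 4260.
A = (K − N₀)/N₀ = 11.948. Set K/(1 + A·e^(−rt)) = K/2 → A·e^(−rt) = 1.
e^(−0.136t) = 1/11.948 = 0.0836937, so t = ln(11.948)/0.136 = 2.4806/0.136 = 18.24.

18.24 days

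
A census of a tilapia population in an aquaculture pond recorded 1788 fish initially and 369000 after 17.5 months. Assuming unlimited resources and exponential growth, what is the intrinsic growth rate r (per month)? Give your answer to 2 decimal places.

From N(t) = N₀·e^(rt): e^(r·17.5) = 369000/1788 = 206.38.
r·17.5 = ln(206.38) = 5.3297, so r = 5.3297/17.5 = 0.30455.

0.30 per month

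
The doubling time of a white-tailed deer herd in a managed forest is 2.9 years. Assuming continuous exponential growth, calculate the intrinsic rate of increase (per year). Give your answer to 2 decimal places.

0.24 per year

r = ln(2)/t_d = 0.6931/2.9 = 0.23902.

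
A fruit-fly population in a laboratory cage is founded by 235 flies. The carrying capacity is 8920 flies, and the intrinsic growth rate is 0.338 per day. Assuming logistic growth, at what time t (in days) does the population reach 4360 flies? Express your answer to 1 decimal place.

A = (K − N₀)/N₀ = (8920 − 235)/235 = 36.957.
Solve 8920/(1 + 36.957·e^(−0.338t)) = 4360: 1 + 36.957·e^(−0.338t) = 2.0459, so e^(−0.338t) = 0.0282993.
−0.338·t = ln(0.0282993) = -3.5649, so t = 3.5649/0.338 = 10.547.

10.5 days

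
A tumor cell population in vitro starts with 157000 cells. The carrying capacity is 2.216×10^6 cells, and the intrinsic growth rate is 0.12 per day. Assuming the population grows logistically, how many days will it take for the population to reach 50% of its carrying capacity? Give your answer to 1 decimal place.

A = (K − N₀)/N₀ = (2.216×10^6 − 157000)/157000 = 13.115.
Solve 2.216×10^6/(1 + 13.115·e^(−0.12t)) = 1.108×10^6: 1 + 13.115·e^(−0.12t) = 2, so e^(−0.12t) = 0.0762506.
−0.12·t = ln(0.0762506) = -2.5737, so t = 2.5737/0.12 = 21.448.

21.4 days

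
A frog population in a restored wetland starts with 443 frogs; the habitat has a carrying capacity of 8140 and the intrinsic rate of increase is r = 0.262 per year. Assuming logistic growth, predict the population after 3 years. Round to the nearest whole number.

913 frogs

A = (K − N₀)/N₀ = (8140 − 443)/443 = 17.375.
N(t) = K/(1 + A·e^(−rt)) = 8140/(1 + 17.375×e^(−0.262×3)).
e^(−0.786) = 0.45566; denominator = 1 + 17.375×0.45566 = 8.917.
N = 8140/8.917 = 912.86.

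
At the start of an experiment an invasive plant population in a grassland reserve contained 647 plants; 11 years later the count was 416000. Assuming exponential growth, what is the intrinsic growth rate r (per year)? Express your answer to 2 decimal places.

0.59 per year

From N(t) = N₀·e^(rt): e^(r·11) = 416000/647 = 642.97.
r·11 = ln(642.97) = 6.4661, so r = 6.4661/11 = 0.58783.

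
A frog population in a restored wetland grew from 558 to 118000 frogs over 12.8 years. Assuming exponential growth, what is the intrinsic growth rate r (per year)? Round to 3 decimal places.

From N(t) = N₀·e^(rt): e^(r·12.8) = 118000/558 = 211.47.
r·12.8 = ln(211.47) = 5.3541, so r = 5.3541/12.8 = 0.41829.

0.418 per year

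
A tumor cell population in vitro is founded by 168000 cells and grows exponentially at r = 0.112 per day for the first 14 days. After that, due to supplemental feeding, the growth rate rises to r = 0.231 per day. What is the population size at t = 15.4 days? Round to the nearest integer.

1113612 cells

Phase 1: N(14) = 168000·e^(0.112×14) = 168000·e^1.568 = 805903.
Phase 2 runs for 15.4 − 14 = 1.4 days at r = 0.231.
N(15.4) = 805903·e^(0.231×1.4) = 805903·e^0.3234 = 1.113612×10^6.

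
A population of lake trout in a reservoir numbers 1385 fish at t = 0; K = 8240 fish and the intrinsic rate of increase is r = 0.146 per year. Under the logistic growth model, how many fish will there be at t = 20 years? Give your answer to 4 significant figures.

6504 fish

A = (K − N₀)/N₀ = (8240 − 1385)/1385 = 4.9495.
N(t) = K/(1 + A·e^(−rt)) = 8240/(1 + 4.9495×e^(−0.146×20)).
e^(−2.92) = 0.053934; denominator = 1 + 4.9495×0.053934 = 1.2669.
N = 8240/1.2669 = 6503.85.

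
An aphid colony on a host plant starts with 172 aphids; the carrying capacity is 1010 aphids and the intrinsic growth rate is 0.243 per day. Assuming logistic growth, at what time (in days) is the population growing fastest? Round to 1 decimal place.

Logistic growth is fastest at N = K/2 = 505.
A = (K − N₀)/N₀ = 4.8721. Set K/(1 + A·e^(−rt)) = K/2 → A·e^(−rt) = 1.
e^(−0.243t) = 1/4.8721 = 0.205251, so t = ln(4.8721)/0.243 = 1.5835/0.243 = 6.5166.

6.5 days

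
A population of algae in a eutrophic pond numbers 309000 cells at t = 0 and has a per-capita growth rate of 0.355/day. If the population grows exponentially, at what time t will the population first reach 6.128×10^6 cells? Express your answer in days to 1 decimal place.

8.4 days

Set N₀·e^(rt) = 6.128×10^6: e^(0.355·t) = 6.128×10^6/309000 = 19.832.
0.355·t = ln(19.832) = 2.9873, so t = 2.9873/0.355 = 8.4149.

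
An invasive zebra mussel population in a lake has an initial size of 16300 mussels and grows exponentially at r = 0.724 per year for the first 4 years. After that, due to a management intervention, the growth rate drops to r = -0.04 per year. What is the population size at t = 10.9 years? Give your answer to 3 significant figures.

Phase 1: N(4) = 16300·e^(0.724×4) = 16300·e^2.896 = 295056.
Phase 2 runs for 10.9 − 4 = 6.9 years at r = -0.04.
N(10.9) = 295056·e^(-0.04×6.9) = 295056·e^-0.276 = 223892.

224000 mussels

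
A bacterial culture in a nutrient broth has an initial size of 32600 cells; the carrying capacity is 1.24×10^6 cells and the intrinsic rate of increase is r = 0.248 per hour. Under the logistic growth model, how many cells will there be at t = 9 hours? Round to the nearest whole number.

A = (K − N₀)/N₀ = (1.24×10^6 − 32600)/32600 = 37.037.
N(t) = K/(1 + A·e^(−rt)) = 1.24×10^6/(1 + 37.037×e^(−0.248×9)).
e^(−2.232) = 0.10731; denominator = 1 + 37.037×0.10731 = 4.9746.
N = 1.24×10^6/4.9746 = 249269.

249269 cells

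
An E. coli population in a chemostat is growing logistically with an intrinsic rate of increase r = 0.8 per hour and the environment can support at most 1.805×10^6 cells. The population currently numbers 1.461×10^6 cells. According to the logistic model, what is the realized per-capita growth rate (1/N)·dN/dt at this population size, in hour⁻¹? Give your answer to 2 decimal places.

0.15 per hour

(1/N)·dN/dt = r(1 − N/K) = 0.8 × (1 − 1.461×10^6/1.805×10^6).
= 0.8 × 0.19058 = 0.15247.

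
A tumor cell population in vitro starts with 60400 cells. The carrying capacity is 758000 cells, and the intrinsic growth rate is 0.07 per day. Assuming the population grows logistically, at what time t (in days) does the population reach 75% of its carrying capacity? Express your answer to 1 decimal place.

50.6 days

A = (K − N₀)/N₀ = (758000 − 60400)/60400 = 11.55.
Solve 758000/(1 + 11.55·e^(−0.07t)) = 568500: 1 + 11.55·e^(−0.07t) = 1.3333, so e^(−0.07t) = 0.0288609.
−0.07·t = ln(0.0288609) = -3.5453, so t = 3.5453/0.07 = 50.647.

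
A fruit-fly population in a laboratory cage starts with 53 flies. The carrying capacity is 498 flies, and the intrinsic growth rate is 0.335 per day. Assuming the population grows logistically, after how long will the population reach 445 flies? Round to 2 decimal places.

A = (K − N₀)/N₀ = (498 − 53)/53 = 8.3962.
Solve 498/(1 + 8.3962·e^(−0.335t)) = 445: 1 + 8.3962·e^(−0.335t) = 1.1191, so e^(−0.335t) = 0.0141851.
−0.335·t = ln(0.0141851) = -4.2556, so t = 4.2556/0.335 = 12.703.

12.70 days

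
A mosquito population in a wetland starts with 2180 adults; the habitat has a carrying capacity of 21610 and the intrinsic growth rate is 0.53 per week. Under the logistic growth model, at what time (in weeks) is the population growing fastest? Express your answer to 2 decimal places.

4.13 weeks

Logistic growth is fastest at N = K/2 = 10805.
A = (K − N₀)/N₀ = 8.9128. Set K/(1 + A·e^(−rt)) = K/2 → A·e^(−rt) = 1.
e^(−0.53t) = 1/8.9128 = 0.112198, so t = ln(8.9128)/0.53 = 2.1875/0.53 = 4.1273.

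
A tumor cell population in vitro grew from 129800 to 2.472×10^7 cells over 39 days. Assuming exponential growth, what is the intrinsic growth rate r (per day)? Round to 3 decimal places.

0.135 per day

From N(t) = N₀·e^(rt): e^(r·39) = 2.472×10^7/129800 = 190.45.
r·39 = ln(190.45) = 5.2494, so r = 5.2494/39 = 0.1346.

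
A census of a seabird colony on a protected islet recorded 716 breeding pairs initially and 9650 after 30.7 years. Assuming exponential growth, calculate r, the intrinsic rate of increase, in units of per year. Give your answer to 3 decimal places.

From N(t) = N₀·e^(rt): e^(r·30.7) = 9650/716 = 13.478.
r·30.7 = ln(13.478) = 2.601, so r = 2.601/30.7 = 0.084724.

0.085 per year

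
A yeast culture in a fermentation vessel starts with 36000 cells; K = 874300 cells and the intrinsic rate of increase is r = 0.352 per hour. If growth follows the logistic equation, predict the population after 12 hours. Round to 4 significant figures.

A = (K − N₀)/N₀ = (874300 − 36000)/36000 = 23.286.
N(t) = K/(1 + A·e^(−rt)) = 874300/(1 + 23.286×e^(−0.352×12)).
e^(−4.224) = 0.01464; denominator = 1 + 23.286×0.01464 = 1.3409.
N = 874300/1.3409 = 652021.

652000 cells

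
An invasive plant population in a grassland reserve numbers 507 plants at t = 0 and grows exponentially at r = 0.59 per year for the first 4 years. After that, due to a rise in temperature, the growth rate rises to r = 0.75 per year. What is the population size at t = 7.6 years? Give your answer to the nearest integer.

Phase 1: N(4) = 507·e^(0.59×4) = 507·e^2.36 = 5369.61.
Phase 2 runs for 7.6 − 4 = 3.6 years at r = 0.75.
N(7.6) = 5369.61·e^(0.75×3.6) = 5369.61·e^2.7 = 79898.4.

79898 plants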